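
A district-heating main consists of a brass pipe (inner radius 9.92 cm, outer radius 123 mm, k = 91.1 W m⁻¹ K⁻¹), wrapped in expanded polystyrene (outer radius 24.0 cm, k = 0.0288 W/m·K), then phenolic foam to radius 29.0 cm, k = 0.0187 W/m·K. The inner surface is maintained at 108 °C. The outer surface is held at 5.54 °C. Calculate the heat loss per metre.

Treat each layer as a resistance in series:
  R'_brass = ln(0.123/0.0992)/(2πk) = 0.2150/(2π·91.1) = 3.757×10^-4 m·K/W
  R'_expanded polystyrene = ln(0.240/0.123)/(2πk) = 0.6685/(2π·0.0288) = 3.694 m·K/W
  R'_phenolic foam = ln(0.290/0.240)/(2πk) = 0.1892/(2π·0.0187) = 1.611 m·K/W
ΣR = 3.757×10^-4 + 3.694 + 1.611 = 5.305 m·K/W
Q' = ΔT/ΣR = (108 °C − 5.54 °C)/5.305 = 19.3 W/m

Q' = 19.3 W/m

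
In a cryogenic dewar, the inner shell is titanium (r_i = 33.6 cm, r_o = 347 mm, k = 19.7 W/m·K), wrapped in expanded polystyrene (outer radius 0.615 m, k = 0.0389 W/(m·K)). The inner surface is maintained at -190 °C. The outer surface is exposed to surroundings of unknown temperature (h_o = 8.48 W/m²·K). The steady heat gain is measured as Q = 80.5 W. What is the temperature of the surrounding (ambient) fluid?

Series resistances:
  R_titanium = (1/0.336 − 1/0.347)/(4πk) = 0.09435/(4π·19.7) = 3.811×10^-4 K/W
  R_expanded polystyrene = (1/0.347 − 1/0.615)/(4πk) = 1.256/(4π·0.0389) = 2.569 K/W
  R_conv,out = 1/(4πr²h) = 1/(4π·0.615²·8.48) = 0.02481 K/W
ΣR = 2.594 K/W
ΔT = Q·ΣR = 80.5 × 2.594 = 208.8 K
Heat flows inward, so T_out = T_in + ΔT = -190 + 208.8 = 18.8 °C

T_out = 18.8 °C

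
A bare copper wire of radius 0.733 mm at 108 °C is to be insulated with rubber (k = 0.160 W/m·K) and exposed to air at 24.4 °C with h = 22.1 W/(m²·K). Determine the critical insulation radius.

r_cr = 0.724 cm

For a cylinder, r_cr = k_ins/h = 0.160/22.1 = 0.00724 m = 0.724 cm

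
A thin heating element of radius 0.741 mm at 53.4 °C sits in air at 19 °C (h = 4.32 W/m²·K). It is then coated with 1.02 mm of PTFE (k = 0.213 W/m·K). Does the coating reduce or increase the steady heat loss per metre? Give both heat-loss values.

increases: 0.692 → 1.59 W/m

Critical radius for a cylinder: r_cr = k/h = 0.0493 m = 4.93 cm.
Outer radius after coating: r₂ = 7.41×10^-4 + 0.00102 = 0.001761 m.
Since r₁ < r_cr and r₂ ≤ r_cr, the coating moves toward the maximum at r_cr — heat loss rises.
Bare: R = 1/(2πr₁h) = 49.72 m·K/W; Q = 34.4/49.72 = 0.692 W/m.
Coated: R = R_cond + R_conv = 21.57 m·K/W; Q = 34.4/21.57 = 1.59 W/m.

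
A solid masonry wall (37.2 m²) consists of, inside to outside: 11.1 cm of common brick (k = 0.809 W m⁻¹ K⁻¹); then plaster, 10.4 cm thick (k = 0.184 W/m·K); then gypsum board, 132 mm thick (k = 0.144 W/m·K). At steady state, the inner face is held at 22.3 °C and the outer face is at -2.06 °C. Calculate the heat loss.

Q = 560 W

Series thermal resistances, inner to outer:
  R_common brick = L/(kA) = 0.111/(0.809·37.2) = 0.003688 K/W
  R_plaster = L/(kA) = 0.104/(0.184·37.2) = 0.01519 K/W
  R_gypsum board = L/(kA) = 0.132/(0.144·37.2) = 0.02464 K/W
ΣR = 0.003688 + 0.01519 + 0.02464 = 0.04352 K/W
Q = ΔT/ΣR = (22.3 °C − -2.06 °C)/0.04352 = 560 W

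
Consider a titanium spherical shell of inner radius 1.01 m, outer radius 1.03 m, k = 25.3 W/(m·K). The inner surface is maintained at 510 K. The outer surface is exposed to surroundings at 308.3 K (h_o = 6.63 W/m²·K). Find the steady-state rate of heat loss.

Q = 17.7 kW

Treat each layer as a resistance in series:
  R_titanium = (1/1.01 − 1/1.03)/(4πk) = 0.01923/(4π·25.3) = 6.047×10^-5 K/W
  R_conv,out = 1/(4πr²h) = 1/(4π·1.03²·6.63) = 0.01131 K/W
ΣR = 6.047×10^-5 + 0.01131 = 0.01137 K/W
Q = ΔT/ΣR = (510 K − 308.3 K)/0.01137 = 17700 W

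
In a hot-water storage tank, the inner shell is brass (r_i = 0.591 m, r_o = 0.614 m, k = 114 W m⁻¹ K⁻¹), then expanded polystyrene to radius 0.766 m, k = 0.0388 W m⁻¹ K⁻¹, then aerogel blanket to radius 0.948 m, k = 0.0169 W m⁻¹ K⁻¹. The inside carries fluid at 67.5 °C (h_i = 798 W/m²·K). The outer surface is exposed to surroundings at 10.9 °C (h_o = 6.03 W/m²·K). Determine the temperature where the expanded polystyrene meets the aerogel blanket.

Treat each layer as a resistance in series:
  R_conv,in = 1/(4πr²h) = 1/(4π·0.591²·798) = 2.855×10^-4 K/W
  R_brass = (1/0.591 − 1/0.614)/(4πk) = 0.06338/(4π·114) = 4.424×10^-5 K/W
  R_expanded polystyrene = (1/0.614 − 1/0.766)/(4πk) = 0.3232/(4π·0.0388) = 0.6628 K/W
  R_aerogel blanket = (1/0.766 − 1/0.948)/(4πk) = 0.2506/(4π·0.0169) = 1.180 K/W
  R_conv,out = 1/(4πr²h) = 1/(4π·0.948²·6.03) = 0.01468 K/W
ΣR = 2.855×10^-4 + 4.424×10^-5 + 0.6628 + 1.180 + 0.01468 = 1.858 K/W
Q = ΔT/ΣR = (67.5 °C − 10.9 °C)/1.858 = 30.46 W
From the inner boundary to the expanded polystyrene/aerogel blanket interface, ΣR_partial = 0.6631 K/W.
T_interface = T_in − Q·ΣR_partial = 67.5 °C − (30.46)(0.6631) = 47.3 °C

T = 47.3 °C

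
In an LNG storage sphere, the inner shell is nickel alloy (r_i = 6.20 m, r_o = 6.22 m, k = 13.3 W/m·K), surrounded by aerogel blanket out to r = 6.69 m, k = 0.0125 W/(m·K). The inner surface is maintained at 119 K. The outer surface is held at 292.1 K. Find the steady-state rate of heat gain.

Q = 2410 W

Series thermal resistances, inner to outer:
  R_nickel alloy = (1/6.20 − 1/6.22)/(4πk) = 5.186×10^-4/(4π·13.3) = 3.103×10^-6 K/W
  R_aerogel blanket = (1/6.22 − 1/6.69)/(4πk) = 0.01129/(4π·0.0125) = 0.07191 K/W
ΣR = 3.103×10^-6 + 0.07191 = 0.07191 K/W
Q = ΔT/ΣR = (119 K − 292.1 K)/0.07191 = -2410 W
(Negative Q ⇒ heat flows inward; heat gain = 2410 W.)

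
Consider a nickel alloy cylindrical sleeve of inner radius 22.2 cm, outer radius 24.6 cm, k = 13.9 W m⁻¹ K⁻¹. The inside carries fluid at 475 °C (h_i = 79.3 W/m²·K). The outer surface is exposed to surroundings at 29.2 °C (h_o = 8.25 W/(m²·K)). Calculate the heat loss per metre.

Resistance network (inner→outer):
  R'_conv,in = 1/(2πr h) = 1/(2π·0.222·79.3) = 0.009041 m·K/W
  R'_nickel alloy = ln(0.246/0.222)/(2πk) = 0.1027/(2π·13.9) = 0.001175 m·K/W
  R'_conv,out = 1/(2πr h) = 1/(2π·0.246·8.25) = 0.07842 m·K/W
ΣR = 0.009041 + 0.001175 + 0.07842 = 0.08864 m·K/W
Q' = ΔT/ΣR = (475 °C − 29.2 °C)/0.08864 = 5030 W/m

Q' = 5.03 kW/m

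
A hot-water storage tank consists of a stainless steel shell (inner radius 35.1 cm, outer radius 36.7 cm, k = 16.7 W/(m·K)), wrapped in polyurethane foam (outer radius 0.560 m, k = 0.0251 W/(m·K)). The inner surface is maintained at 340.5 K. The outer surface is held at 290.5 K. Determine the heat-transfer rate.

Series thermal resistances, inner to outer:
  R_stainless steel = (1/0.351 − 1/0.367)/(4πk) = 0.1242/(4π·16.7) = 5.919×10^-4 K/W
  R_polyurethane foam = (1/0.367 − 1/0.560)/(4πk) = 0.9391/(4π·0.0251) = 2.977 K/W
ΣR = 5.919×10^-4 + 2.977 = 2.978 K/W
Q = ΔT/ΣR = (340.5 K − 290.5 K)/2.978 = 16.8 W

Q = 16.8 W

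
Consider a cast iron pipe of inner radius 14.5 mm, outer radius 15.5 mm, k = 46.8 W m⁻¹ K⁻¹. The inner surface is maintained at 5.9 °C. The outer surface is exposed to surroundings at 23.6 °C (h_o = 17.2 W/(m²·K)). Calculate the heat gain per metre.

Resistance network (inner→outer):
  R'_cast iron = ln(0.0155/0.0145)/(2πk) = 0.06669/(2π·46.8) = 2.268×10^-4 m·K/W
  R'_conv,out = 1/(2πr h) = 1/(2π·0.0155·17.2) = 0.5970 m·K/W
ΣR = 2.268×10^-4 + 0.5970 = 0.5972 m·K/W
Q' = ΔT/ΣR = (5.9 °C − 23.6 °C)/0.5972 = -29.6 W/m
(Negative Q' ⇒ heat flows inward; heat gain = 29.6 W/m.)

Q' = 29.6 W/m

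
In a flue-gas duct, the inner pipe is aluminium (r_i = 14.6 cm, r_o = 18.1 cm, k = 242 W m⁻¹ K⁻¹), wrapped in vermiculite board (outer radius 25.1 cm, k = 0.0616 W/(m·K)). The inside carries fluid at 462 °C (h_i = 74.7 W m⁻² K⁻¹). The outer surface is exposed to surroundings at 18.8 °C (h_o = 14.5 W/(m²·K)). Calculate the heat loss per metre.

Q' = 491 W/m

Treat each layer as a resistance in series:
  R'_conv,in = 1/(2πr h) = 1/(2π·0.146·74.7) = 0.01459 m·K/W
  R'_aluminium = ln(0.181/0.146)/(2πk) = 0.2149/(2π·242) = 1.413×10^-4 m·K/W
  R'_vermiculite board = ln(0.251/0.181)/(2πk) = 0.3270/(2π·0.0616) = 0.8448 m·K/W
  R'_conv,out = 1/(2πr h) = 1/(2π·0.251·14.5) = 0.04373 m·K/W
ΣR = 0.01459 + 1.413×10^-4 + 0.8448 + 0.04373 = 0.9033 m·K/W
Q' = ΔT/ΣR = (462 °C − 18.8 °C)/0.9033 = 491 W/m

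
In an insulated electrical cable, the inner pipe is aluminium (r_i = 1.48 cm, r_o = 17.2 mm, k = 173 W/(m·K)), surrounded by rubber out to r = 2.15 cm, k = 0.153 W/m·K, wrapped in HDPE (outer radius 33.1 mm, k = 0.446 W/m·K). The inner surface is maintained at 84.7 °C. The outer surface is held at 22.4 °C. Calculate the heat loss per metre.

Q' = 161 W/m

Series thermal resistances, inner to outer:
  R'_aluminium = ln(0.0172/0.0148)/(2πk) = 0.1503/(2π·173) = 1.383×10^-4 m·K/W
  R'_rubber = ln(0.0215/0.0172)/(2πk) = 0.2231/(2π·0.153) = 0.2321 m·K/W
  R'_HDPE = ln(0.0331/0.0215)/(2πk) = 0.4315/(2π·0.446) = 0.1540 m·K/W
ΣR = 1.383×10^-4 + 0.2321 + 0.1540 = 0.3862 m·K/W
Q' = ΔT/ΣR = (84.7 °C − 22.4 °C)/0.3862 = 161 W/m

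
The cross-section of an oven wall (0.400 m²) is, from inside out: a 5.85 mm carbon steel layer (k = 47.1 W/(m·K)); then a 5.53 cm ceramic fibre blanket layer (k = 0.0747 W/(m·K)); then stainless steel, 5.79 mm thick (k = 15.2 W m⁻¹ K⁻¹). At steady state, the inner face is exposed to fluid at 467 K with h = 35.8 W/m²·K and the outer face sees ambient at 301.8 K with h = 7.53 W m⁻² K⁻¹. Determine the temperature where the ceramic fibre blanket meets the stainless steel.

T = 326.2 K

Treat each layer as a resistance in series:
  R_conv,in = 1/(hA) = 1/(35.8·0.400) = 0.06983 K/W
  R_carbon steel = L/(kA) = 0.00585/(47.1·0.400) = 3.105×10^-4 K/W
  R_ceramic fibre blanket = L/(kA) = 0.0553/(0.0747·0.400) = 1.851 K/W
  R_stainless steel = L/(kA) = 0.00579/(15.2·0.400) = 9.523×10^-4 K/W
  R_conv,out = 1/(hA) = 1/(7.53·0.400) = 0.3320 K/W
ΣR = 0.06983 + 3.105×10^-4 + 1.851 + 9.523×10^-4 + 0.3320 = 2.254 K/W
Q = ΔT/ΣR = (467 K − 301.8 K)/2.254 = 73.29 W
From the inner boundary to the ceramic fibre blanket/stainless steel interface, ΣR_partial = 1.921 K/W.
T_interface = T_in − Q·ΣR_partial = 467 K − (73.29)(1.921) = 326.2 K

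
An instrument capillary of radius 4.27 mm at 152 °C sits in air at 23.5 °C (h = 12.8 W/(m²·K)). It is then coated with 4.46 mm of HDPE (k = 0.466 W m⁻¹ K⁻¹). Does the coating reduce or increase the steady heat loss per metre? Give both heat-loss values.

Critical radius for a cylinder: r_cr = k/h = 0.0364 m = 3.64 cm.
Outer radius after coating: r₂ = 0.00427 + 0.00446 = 0.00873 m.
Since r₁ < r_cr and r₂ ≤ r_cr, the coating moves toward the maximum at r_cr — heat loss rises.
Bare: R = 1/(2πr₁h) = 2.912 m·K/W; Q = 128.5/2.912 = 44.1 W/m.
Coated: R = R_cond + R_conv = 1.669 m·K/W; Q = 128.5/1.669 = 77.0 W/m.

increases: 44.1 → 77.0 W/m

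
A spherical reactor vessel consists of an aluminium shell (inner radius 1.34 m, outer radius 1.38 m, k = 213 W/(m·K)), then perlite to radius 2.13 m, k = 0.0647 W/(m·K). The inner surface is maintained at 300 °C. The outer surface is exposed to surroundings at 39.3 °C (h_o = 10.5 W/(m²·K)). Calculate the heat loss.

Treat each layer as a resistance in series:
  R_aluminium = (1/1.34 − 1/1.38)/(4πk) = 0.02163/(4π·213) = 8.081×10^-6 K/W
  R_perlite = (1/1.38 − 1/2.13)/(4πk) = 0.2552/(4π·0.0647) = 0.3138 K/W
  R_conv,out = 1/(4πr²h) = 1/(4π·2.13²·10.5) = 0.001670 K/W
ΣR = 8.081×10^-6 + 0.3138 + 0.001670 = 0.3155 K/W
Q = ΔT/ΣR = (300 °C − 39.3 °C)/0.3155 = 826 W

Q = 826 W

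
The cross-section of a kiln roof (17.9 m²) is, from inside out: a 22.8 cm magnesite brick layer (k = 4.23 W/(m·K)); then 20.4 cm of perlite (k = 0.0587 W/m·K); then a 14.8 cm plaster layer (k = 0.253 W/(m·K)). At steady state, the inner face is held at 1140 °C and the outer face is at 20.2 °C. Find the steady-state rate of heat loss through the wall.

Q = 4.87 kW

Resistance network (inner→outer):
  R_magnesite brick = L/(kA) = 0.228/(4.23·17.9) = 0.003011 K/W
  R_perlite = L/(kA) = 0.204/(0.0587·17.9) = 0.1942 K/W
  R_plaster = L/(kA) = 0.148/(0.253·17.9) = 0.03268 K/W
ΣR = 0.003011 + 0.1942 + 0.03268 = 0.2299 K/W
Q = ΔT/ΣR = (1140 °C − 20.2 °C)/0.2299 = 4870 W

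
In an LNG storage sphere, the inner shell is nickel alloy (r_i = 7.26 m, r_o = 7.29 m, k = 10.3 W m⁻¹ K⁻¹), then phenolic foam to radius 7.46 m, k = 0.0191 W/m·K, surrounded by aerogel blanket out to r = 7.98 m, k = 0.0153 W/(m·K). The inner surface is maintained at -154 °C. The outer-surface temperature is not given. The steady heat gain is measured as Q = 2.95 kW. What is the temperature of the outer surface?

Sum the resistances:
  R_nickel alloy = (1/7.26 − 1/7.29)/(4πk) = 5.668×10^-4/(4π·10.3) = 4.379×10^-6 K/W
  R_phenolic foam = (1/7.29 − 1/7.46)/(4πk) = 0.003126/(4π·0.0191) = 0.01302 K/W
  R_aerogel blanket = (1/7.46 − 1/7.98)/(4πk) = 0.008735/(4π·0.0153) = 0.04543 K/W
ΣR = 0.05846 K/W
ΔT = Q·ΣR = 2950 × 0.05846 = 172.5 K
Heat flows inward, so T_out = T_in + ΔT = -154 + 172.5 = 18.5 °C

T_out = 18.5 °C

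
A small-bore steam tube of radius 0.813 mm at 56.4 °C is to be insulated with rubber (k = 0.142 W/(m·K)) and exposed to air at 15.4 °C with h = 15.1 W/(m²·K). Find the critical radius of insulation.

r_cr = 0.940 cm

For a cylinder, r_cr = k_ins/h = 0.142/15.1 = 0.00940 m = 0.940 cm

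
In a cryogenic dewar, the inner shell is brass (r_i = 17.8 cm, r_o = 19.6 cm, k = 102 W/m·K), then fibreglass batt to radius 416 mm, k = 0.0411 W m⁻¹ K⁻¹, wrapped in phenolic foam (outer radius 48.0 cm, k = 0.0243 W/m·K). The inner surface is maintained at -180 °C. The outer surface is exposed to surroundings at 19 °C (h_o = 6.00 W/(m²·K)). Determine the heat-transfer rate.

Series thermal resistances, inner to outer:
  R_brass = (1/0.178 − 1/0.196)/(4πk) = 0.5159/(4π·102) = 4.025×10^-4 K/W
  R_fibreglass batt = (1/0.196 − 1/0.416)/(4πk) = 2.698/(4π·0.0411) = 5.224 K/W
  R_phenolic foam = (1/0.416 − 1/0.480)/(4πk) = 0.3205/(4π·0.0243) = 1.050 K/W
  R_conv,out = 1/(4πr²h) = 1/(4π·0.480²·6.00) = 0.05756 K/W
ΣR = 4.025×10^-4 + 5.224 + 1.050 + 0.05756 = 6.332 K/W
Q = ΔT/ΣR = (-180 °C − 19 °C)/6.332 = -31.4 W
(Negative Q ⇒ heat flows inward; heat gain = 31.4 W.)

Q = 31.4 W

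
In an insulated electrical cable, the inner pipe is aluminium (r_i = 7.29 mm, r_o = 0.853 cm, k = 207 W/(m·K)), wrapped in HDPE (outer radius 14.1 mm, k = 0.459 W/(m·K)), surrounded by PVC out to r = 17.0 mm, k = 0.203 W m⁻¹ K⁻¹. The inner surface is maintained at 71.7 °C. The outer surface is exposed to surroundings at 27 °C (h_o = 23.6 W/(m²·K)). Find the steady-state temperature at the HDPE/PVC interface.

T = 60.8 °C

Resistance network (inner→outer):
  R'_aluminium = ln(0.00853/0.00729)/(2πk) = 0.1571/(2π·207) = 1.208×10^-4 m·K/W
  R'_HDPE = ln(0.0141/0.00853)/(2πk) = 0.5026/(2π·0.459) = 0.1743 m·K/W
  R'_PVC = ln(0.0170/0.0141)/(2πk) = 0.1870/(2π·0.203) = 0.1466 m·K/W
  R'_conv,out = 1/(2πr h) = 1/(2π·0.0170·23.6) = 0.3967 m·K/W
ΣR = 1.208×10^-4 + 0.1743 + 0.1466 + 0.3967 = 0.7177 m·K/W
Q' = ΔT/ΣR = (71.7 °C − 27 °C)/0.7177 = 62.28 W/m
From the inner boundary to the HDPE/PVC interface, ΣR_partial = 0.1744 m·K/W.
T_interface = T_in − Q'·ΣR_partial = 71.7 °C − (62.28)(0.1744) = 60.8 °C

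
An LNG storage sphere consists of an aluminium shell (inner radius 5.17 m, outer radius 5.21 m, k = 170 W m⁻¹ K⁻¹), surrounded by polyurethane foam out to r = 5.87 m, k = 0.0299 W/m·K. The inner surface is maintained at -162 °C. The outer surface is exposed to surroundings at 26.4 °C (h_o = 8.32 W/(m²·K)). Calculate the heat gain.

Resistance network (inner→outer):
  R_aluminium = (1/5.17 − 1/5.21)/(4πk) = 0.001485/(4π·170) = 6.951×10^-7 K/W
  R_polyurethane foam = (1/5.21 − 1/5.87)/(4πk) = 0.02158/(4π·0.0299) = 0.05744 K/W
  R_conv,out = 1/(4πr²h) = 1/(4π·5.87²·8.32) = 2.776×10^-4 K/W
ΣR = 6.951×10^-7 + 0.05744 + 2.776×10^-4 = 0.05772 K/W
Q = ΔT/ΣR = (-162 °C − 26.4 °C)/0.05772 = -3260 W
(Negative Q ⇒ heat flows inward; heat gain = 3260 W.)

Q = 3.26 kW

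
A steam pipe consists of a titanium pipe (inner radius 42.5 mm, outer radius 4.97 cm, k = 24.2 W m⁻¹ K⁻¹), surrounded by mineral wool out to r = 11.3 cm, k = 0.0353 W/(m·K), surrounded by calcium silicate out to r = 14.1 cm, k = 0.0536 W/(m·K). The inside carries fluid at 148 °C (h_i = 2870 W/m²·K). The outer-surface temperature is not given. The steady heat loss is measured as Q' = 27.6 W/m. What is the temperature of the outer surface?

Sum the resistances:
  R'_conv,in = 1/(2πr h) = 1/(2π·0.0425·2870) = 0.001305 m·K/W
  R'_titanium = ln(0.0497/0.0425)/(2πk) = 0.1565/(2π·24.2) = 0.001029 m·K/W
  R'_mineral wool = ln(0.113/0.0497)/(2πk) = 0.8214/(2π·0.0353) = 3.703 m·K/W
  R'_calcium silicate = ln(0.141/0.113)/(2πk) = 0.2214/(2π·0.0536) = 0.6573 m·K/W
ΣR = 4.363 m·K/W
ΔT = Q'·ΣR = 27.6 × 4.363 = 120.4 K
Heat flows outward, so T_out = T_in − ΔT = 148 − 120.4 = 27.6 °C

T_out = 27.6 °C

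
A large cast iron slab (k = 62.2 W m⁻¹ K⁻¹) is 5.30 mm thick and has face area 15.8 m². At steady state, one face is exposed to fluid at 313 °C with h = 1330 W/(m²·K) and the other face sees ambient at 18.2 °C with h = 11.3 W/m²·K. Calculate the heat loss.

Series thermal resistances, inner to outer:
  R_conv,in = 1/(hA) = 1/(1330·15.8) = 4.759×10^-5 K/W
  R_cast iron = L/(kA) = 0.00530/(62.2·15.8) = 5.393×10^-6 K/W
  R_conv,out = 1/(hA) = 1/(11.3·15.8) = 0.005601 K/W
ΣR = 4.759×10^-5 + 5.393×10^-6 + 0.005601 = 0.005654 K/W
Q = ΔT/ΣR = (313 °C − 18.2 °C)/0.005654 = 52100 W

Q = 52100 W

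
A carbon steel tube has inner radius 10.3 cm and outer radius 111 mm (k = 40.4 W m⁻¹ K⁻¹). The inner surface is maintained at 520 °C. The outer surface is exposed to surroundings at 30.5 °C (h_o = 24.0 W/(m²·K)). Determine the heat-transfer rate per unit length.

Treat each layer as a resistance in series:
  R'_carbon steel = ln(0.111/0.103)/(2πk) = 0.07480/(2π·40.4) = 2.947×10^-4 m·K/W
  R'_conv,out = 1/(2πr h) = 1/(2π·0.111·24.0) = 0.05974 m·K/W
ΣR = 2.947×10^-4 + 0.05974 = 0.06003 m·K/W
Q' = ΔT/ΣR = (520 °C − 30.5 °C)/0.06003 = 8150 W/m

Q' = 8.15 kW/m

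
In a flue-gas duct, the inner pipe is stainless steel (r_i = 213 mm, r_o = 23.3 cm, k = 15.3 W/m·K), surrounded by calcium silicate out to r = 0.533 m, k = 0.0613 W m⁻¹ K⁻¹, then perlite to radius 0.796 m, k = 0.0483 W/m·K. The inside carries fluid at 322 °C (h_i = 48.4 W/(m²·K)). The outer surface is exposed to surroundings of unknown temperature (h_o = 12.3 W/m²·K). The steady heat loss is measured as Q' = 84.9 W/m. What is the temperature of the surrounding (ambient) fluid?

T_out = 24.6 °C

Series resistances:
  R'_conv,in = 1/(2πr h) = 1/(2π·0.213·48.4) = 0.01544 m·K/W
  R'_stainless steel = ln(0.233/0.213)/(2πk) = 0.08975/(2π·15.3) = 9.336×10^-4 m·K/W
  R'_calcium silicate = ln(0.533/0.233)/(2πk) = 0.8275/(2π·0.0613) = 2.148 m·K/W
  R'_perlite = ln(0.796/0.533)/(2πk) = 0.4011/(2π·0.0483) = 1.322 m·K/W
  R'_conv,out = 1/(2πr h) = 1/(2π·0.796·12.3) = 0.01626 m·K/W
ΣR = 3.503 m·K/W
ΔT = Q'·ΣR = 84.9 × 3.503 = 297.4 K
Heat flows outward, so T_out = T_in − ΔT = 322 − 297.4 = 24.6 °C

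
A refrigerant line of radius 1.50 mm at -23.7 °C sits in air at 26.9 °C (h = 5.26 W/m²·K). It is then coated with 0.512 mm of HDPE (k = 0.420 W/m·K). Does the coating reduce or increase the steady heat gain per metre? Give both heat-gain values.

Critical radius for a cylinder: r_cr = k/h = 0.0798 m = 7.98 cm.
Outer radius after coating: r₂ = 0.00150 + 5.12×10^-4 = 0.002012 m.
Since r₁ < r_cr and r₂ ≤ r_cr, the coating moves toward the maximum at r_cr — heat gain rises.
Bare: R = 1/(2πr₁h) = 20.17 m·K/W; Q = 50.6/20.17 = 2.51 W/m.
Coated: R = R_cond + R_conv = 15.15 m·K/W; Q = 50.6/15.15 = 3.34 W/m.

increases: 2.51 → 3.34 W/m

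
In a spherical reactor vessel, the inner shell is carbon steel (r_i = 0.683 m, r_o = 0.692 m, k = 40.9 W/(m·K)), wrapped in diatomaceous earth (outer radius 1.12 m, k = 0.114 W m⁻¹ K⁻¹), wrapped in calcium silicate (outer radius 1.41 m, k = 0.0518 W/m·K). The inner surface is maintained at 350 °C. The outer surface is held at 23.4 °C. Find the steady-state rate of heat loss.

Treat each layer as a resistance in series:
  R_carbon steel = (1/0.683 − 1/0.692)/(4πk) = 0.01904/(4π·40.9) = 3.705×10^-5 K/W
  R_diatomaceous earth = (1/0.692 − 1/1.12)/(4πk) = 0.5522/(4π·0.114) = 0.3855 K/W
  R_calcium silicate = (1/1.12 − 1/1.41)/(4πk) = 0.1836/(4π·0.0518) = 0.2821 K/W
ΣR = 3.705×10^-5 + 0.3855 + 0.2821 = 0.6676 K/W
Q = ΔT/ΣR = (350 °C − 23.4 °C)/0.6676 = 489 W

Q = 489 W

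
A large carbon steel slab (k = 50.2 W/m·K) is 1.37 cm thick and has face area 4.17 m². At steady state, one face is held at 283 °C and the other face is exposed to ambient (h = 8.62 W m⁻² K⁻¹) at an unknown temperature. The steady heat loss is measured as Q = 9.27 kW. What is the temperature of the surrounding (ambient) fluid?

Sum the resistances:
  R_carbon steel = L/(kA) = 0.0137/(50.2·4.17) = 6.545×10^-5 K/W
  R_conv,out = 1/(hA) = 1/(8.62·4.17) = 0.02782 K/W
ΣR = 0.02789 K/W
ΔT = Q·ΣR = 9270 × 0.02789 = 258.5 K
Heat flows outward, so T_out = T_in − ΔT = 283 − 258.5 = 24.5 °C

T_out = 24.5 °C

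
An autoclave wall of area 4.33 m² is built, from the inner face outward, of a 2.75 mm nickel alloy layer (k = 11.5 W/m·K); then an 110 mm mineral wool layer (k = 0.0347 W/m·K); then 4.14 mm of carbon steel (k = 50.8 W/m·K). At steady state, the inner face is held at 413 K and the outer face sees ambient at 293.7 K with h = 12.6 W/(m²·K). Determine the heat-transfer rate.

Q = 159 W

Treat each layer as a resistance in series:
  R_nickel alloy = L/(kA) = 0.00275/(11.5·4.33) = 5.523×10^-5 K/W
  R_mineral wool = L/(kA) = 0.110/(0.0347·4.33) = 0.7321 K/W
  R_carbon steel = L/(kA) = 0.00414/(50.8·4.33) = 1.882×10^-5 K/W
  R_conv,out = 1/(hA) = 1/(12.6·4.33) = 0.01833 K/W
ΣR = 5.523×10^-5 + 0.7321 + 1.882×10^-5 + 0.01833 = 0.7505 K/W
Q = ΔT/ΣR = (413 K − 293.7 K)/0.7505 = 159 W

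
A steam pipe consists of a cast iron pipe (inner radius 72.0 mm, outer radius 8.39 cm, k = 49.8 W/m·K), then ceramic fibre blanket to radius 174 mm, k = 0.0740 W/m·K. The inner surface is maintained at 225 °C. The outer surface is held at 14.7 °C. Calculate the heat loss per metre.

Resistance network (inner→outer):
  R'_cast iron = ln(0.0839/0.0720)/(2πk) = 0.1530/(2π·49.8) = 4.888×10^-4 m·K/W
  R'_ceramic fibre blanket = ln(0.174/0.0839)/(2πk) = 0.7294/(2π·0.0740) = 1.569 m·K/W
ΣR = 4.888×10^-4 + 1.569 = 1.569 m·K/W
Q' = ΔT/ΣR = (225 °C − 14.7 °C)/1.569 = 134 W/m

Q' = 134 W/m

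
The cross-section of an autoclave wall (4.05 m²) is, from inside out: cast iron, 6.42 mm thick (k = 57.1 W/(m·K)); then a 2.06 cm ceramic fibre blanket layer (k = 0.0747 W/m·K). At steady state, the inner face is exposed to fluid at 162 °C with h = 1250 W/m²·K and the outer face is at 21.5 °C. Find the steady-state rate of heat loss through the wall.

Q = 2.06 kW

Resistance network (inner→outer):
  R_conv,in = 1/(hA) = 1/(1250·4.05) = 1.975×10^-4 K/W
  R_cast iron = L/(kA) = 0.00642/(57.1·4.05) = 2.776×10^-5 K/W
  R_ceramic fibre blanket = L/(kA) = 0.0206/(0.0747·4.05) = 0.06809 K/W
ΣR = 1.975×10^-4 + 2.776×10^-5 + 0.06809 = 0.06832 K/W
Q = ΔT/ΣR = (162 °C − 21.5 °C)/0.06832 = 2060 W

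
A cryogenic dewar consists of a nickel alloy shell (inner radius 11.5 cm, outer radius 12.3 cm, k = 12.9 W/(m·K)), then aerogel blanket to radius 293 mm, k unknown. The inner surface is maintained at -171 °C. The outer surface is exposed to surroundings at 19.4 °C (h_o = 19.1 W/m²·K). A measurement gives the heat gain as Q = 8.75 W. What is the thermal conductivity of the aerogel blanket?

ΣR = ΔT/Q = |-171 − 19.4|/8.75 = 21.76 K/W
Known resistances:
  R_nickel alloy = (1/0.115 − 1/0.123)/(4πk) = 0.5656/(4π·12.9) = 0.003489 K/W
  R_conv,out = 1/(4πr²h) = 1/(4π·0.293²·19.1) = 0.04853 K/W
R_aerogel blanket = ΣR − ΣR_known = 21.76 − 0.05202 = 21.71 K/W
(1/r₁−1/r₂)/(4πk) = 21.71 ⇒ k = 4.717/(4π·21.71) = 0.0173 W/m·K

k = 0.0173 W/m·K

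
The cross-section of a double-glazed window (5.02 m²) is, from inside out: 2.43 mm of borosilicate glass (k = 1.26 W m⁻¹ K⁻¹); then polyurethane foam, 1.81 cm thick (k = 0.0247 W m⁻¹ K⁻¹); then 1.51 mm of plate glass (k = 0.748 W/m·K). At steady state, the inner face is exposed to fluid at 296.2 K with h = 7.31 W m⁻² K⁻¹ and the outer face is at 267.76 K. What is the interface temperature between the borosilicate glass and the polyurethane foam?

T = 291.7 K

Series thermal resistances, inner to outer:
  R_conv,in = 1/(hA) = 1/(7.31·5.02) = 0.02725 K/W
  R_borosilicate glass = L/(kA) = 0.00243/(1.26·5.02) = 3.842×10^-4 K/W
  R_polyurethane foam = L/(kA) = 0.0181/(0.0247·5.02) = 0.1460 K/W
  R_plate glass = L/(kA) = 0.00151/(0.748·5.02) = 4.021×10^-4 K/W
ΣR = 0.02725 + 3.842×10^-4 + 0.1460 + 4.021×10^-4 = 0.1740 K/W
Q = ΔT/ΣR = (296.2 K − 267.76 K)/0.1740 = 163.4 W
From the inner boundary to the borosilicate glass/polyurethane foam interface, ΣR_partial = 0.02763 K/W.
T_interface = T_in − Q·ΣR_partial = 296.2 K − (163.4)(0.02763) = 291.7 K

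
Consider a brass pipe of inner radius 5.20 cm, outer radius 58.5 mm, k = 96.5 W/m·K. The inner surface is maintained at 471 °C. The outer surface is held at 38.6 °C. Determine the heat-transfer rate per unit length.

Q' = 2230 kW/m

Q' = 2πk·ΔT/ln(r₂/r₁) = 2π × 96.5 × 432.4 / ln(0.0585/0.0520) = 2.23×10^6 W/m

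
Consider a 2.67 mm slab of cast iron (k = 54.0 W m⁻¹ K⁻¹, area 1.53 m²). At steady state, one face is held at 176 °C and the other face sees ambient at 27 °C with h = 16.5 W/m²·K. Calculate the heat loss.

Q = 3.76 kW

Resistance network (inner→outer):
  R_cast iron = L/(kA) = 0.00267/(54.0·1.53) = 3.232×10^-5 K/W
  R_conv,out = 1/(hA) = 1/(16.5·1.53) = 0.03961 K/W
ΣR = 3.232×10^-5 + 0.03961 = 0.03964 K/W
Q = ΔT/ΣR = (176 °C − 27 °C)/0.03964 = 3760 W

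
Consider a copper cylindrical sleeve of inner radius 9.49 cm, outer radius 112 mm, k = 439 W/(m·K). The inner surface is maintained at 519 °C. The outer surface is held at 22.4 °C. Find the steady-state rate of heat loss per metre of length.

Q' = 8.27×10^6 W/m

Q' = 2πk·ΔT/ln(r₂/r₁) = 2π × 439 × 496.6 / ln(0.112/0.0949) = 8.27×10^6 W/m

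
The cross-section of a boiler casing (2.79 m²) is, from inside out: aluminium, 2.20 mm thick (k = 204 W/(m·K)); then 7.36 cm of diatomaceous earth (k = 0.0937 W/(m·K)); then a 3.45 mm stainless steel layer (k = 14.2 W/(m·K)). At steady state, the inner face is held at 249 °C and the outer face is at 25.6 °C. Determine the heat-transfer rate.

Q = 793 W

Treat each layer as a resistance in series:
  R_aluminium = L/(kA) = 0.00220/(204·2.79) = 3.865×10^-6 K/W
  R_diatomaceous earth = L/(kA) = 0.0736/(0.0937·2.79) = 0.2815 K/W
  R_stainless steel = L/(kA) = 0.00345/(14.2·2.79) = 8.708×10^-5 K/W
ΣR = 3.865×10^-6 + 0.2815 + 8.708×10^-5 = 0.2816 K/W
Q = ΔT/ΣR = (249 °C − 25.6 °C)/0.2816 = 793 W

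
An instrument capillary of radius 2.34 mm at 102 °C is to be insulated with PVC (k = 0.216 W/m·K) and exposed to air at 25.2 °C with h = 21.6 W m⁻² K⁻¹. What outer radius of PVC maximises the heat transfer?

For a cylinder, r_cr = k_ins/h = 0.216/21.6 = 0.0100 m = 1.00 cm

r_cr = 1.00 cm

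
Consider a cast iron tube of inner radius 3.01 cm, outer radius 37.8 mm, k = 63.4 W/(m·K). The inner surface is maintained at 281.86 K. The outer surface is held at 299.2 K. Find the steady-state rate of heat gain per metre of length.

Q' = 30.3 kW/m

Q' = 2πk·ΔT/ln(r₂/r₁) = 2π × 63.4 × 17.34 / ln(0.0378/0.0301) = 30300 W/m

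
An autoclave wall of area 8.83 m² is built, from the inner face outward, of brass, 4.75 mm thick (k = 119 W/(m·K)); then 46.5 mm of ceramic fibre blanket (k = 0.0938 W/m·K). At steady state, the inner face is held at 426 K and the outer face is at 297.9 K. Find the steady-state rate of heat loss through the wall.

Resistance network (inner→outer):
  R_brass = L/(kA) = 0.00475/(119·8.83) = 4.520×10^-6 K/W
  R_ceramic fibre blanket = L/(kA) = 0.0465/(0.0938·8.83) = 0.05614 K/W
ΣR = 4.520×10^-6 + 0.05614 = 0.05614 K/W
Q = ΔT/ΣR = (426 K − 297.9 K)/0.05614 = 2280 W

Q = 2.28 kW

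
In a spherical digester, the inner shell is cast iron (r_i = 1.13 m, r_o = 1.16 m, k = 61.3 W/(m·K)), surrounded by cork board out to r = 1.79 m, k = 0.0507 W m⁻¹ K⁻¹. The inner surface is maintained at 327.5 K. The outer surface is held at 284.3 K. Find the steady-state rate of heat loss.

Q = 90.7 W

Resistance network (inner→outer):
  R_cast iron = (1/1.13 − 1/1.16)/(4πk) = 0.02289/(4π·61.3) = 2.971×10^-5 K/W
  R_cork board = (1/1.16 − 1/1.79)/(4πk) = 0.3034/(4π·0.0507) = 0.4762 K/W
ΣR = 2.971×10^-5 + 0.4762 = 0.4762 K/W
Q = ΔT/ΣR = (327.5 K − 284.3 K)/0.4762 = 90.7 W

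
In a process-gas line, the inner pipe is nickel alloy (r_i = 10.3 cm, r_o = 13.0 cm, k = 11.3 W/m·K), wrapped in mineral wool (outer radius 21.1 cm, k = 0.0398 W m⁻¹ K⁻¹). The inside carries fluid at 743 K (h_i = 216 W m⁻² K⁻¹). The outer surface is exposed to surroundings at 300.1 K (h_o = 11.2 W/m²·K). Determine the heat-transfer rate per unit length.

Series thermal resistances, inner to outer:
  R'_conv,in = 1/(2πr h) = 1/(2π·0.103·216) = 0.007154 m·K/W
  R'_nickel alloy = ln(0.130/0.103)/(2πk) = 0.2328/(2π·11.3) = 0.003279 m·K/W
  R'_mineral wool = ln(0.211/0.130)/(2πk) = 0.4843/(2π·0.0398) = 1.937 m·K/W
  R'_conv,out = 1/(2πr h) = 1/(2π·0.211·11.2) = 0.06735 m·K/W
ΣR = 0.007154 + 0.003279 + 1.937 + 0.06735 = 2.015 m·K/W
Q' = ΔT/ΣR = (743 K − 300.1 K)/2.015 = 220 W/m

Q' = 220 W/m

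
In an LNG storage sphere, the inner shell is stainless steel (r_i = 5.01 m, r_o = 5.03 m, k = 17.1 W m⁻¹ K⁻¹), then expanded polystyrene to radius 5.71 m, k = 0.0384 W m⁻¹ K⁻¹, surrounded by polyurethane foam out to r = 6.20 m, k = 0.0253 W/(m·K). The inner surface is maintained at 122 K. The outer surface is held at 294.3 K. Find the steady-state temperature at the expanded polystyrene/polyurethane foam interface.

T = 213.3 K

Series thermal resistances, inner to outer:
  R_stainless steel = (1/5.01 − 1/5.03)/(4πk) = 7.936×10^-4/(4π·17.1) = 3.693×10^-6 K/W
  R_expanded polystyrene = (1/5.03 − 1/5.71)/(4πk) = 0.02368/(4π·0.0384) = 0.04906 K/W
  R_polyurethane foam = (1/5.71 − 1/6.20)/(4πk) = 0.01384/(4π·0.0253) = 0.04353 K/W
ΣR = 3.693×10^-6 + 0.04906 + 0.04353 = 0.09259 K/W
Q = ΔT/ΣR = (122 K − 294.3 K)/0.09259 = -1861 W
From the inner boundary to the expanded polystyrene/polyurethane foam interface, ΣR_partial = 0.04906 K/W.
T_interface = T_in − Q·ΣR_partial = 122 K − (-1861)(0.04906) = 213.3 K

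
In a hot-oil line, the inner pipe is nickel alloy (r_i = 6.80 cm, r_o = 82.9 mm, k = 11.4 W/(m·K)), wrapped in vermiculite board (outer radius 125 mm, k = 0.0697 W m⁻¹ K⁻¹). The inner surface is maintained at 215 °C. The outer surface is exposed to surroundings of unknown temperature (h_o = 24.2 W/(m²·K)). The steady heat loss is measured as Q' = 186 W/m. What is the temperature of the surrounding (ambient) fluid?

Sum the resistances:
  R'_nickel alloy = ln(0.0829/0.0680)/(2πk) = 0.1981/(2π·11.4) = 0.002766 m·K/W
  R'_vermiculite board = ln(0.125/0.0829)/(2πk) = 0.4107/(2π·0.0697) = 0.9378 m·K/W
  R'_conv,out = 1/(2πr h) = 1/(2π·0.125·24.2) = 0.05261 m·K/W
ΣR = 0.9931 m·K/W
ΔT = Q'·ΣR = 186 × 0.9931 = 184.7 K
Heat flows outward, so T_out = T_in − ΔT = 215 − 184.7 = 30.3 °C

T_out = 30.3 °C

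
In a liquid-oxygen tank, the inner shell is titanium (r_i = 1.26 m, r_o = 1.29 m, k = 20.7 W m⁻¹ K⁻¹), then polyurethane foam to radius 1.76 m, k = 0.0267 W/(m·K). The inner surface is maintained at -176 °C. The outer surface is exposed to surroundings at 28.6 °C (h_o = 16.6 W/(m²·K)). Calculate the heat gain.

Resistance network (inner→outer):
  R_titanium = (1/1.26 − 1/1.29)/(4πk) = 0.01846/(4π·20.7) = 7.095×10^-5 K/W
  R_polyurethane foam = (1/1.29 − 1/1.76)/(4πk) = 0.2070/(4π·0.0267) = 0.6170 K/W
  R_conv,out = 1/(4πr²h) = 1/(4π·1.76²·16.6) = 0.001548 K/W
ΣR = 7.095×10^-5 + 0.6170 + 0.001548 = 0.6186 K/W
Q = ΔT/ΣR = (-176 °C − 28.6 °C)/0.6186 = -331 W
(Negative Q ⇒ heat flows inward; heat gain = 331 W.)

Q = 331 W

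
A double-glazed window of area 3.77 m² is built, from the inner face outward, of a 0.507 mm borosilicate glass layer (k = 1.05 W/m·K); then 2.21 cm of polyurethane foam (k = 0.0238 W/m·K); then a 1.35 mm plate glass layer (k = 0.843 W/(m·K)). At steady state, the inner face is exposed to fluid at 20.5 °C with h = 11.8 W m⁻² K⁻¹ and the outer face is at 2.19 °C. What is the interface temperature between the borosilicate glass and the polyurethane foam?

T = 19.0 °C

Resistance network (inner→outer):
  R_conv,in = 1/(hA) = 1/(11.8·3.77) = 0.02248 K/W
  R_borosilicate glass = L/(kA) = 5.07×10^-4/(1.05·3.77) = 1.281×10^-4 K/W
  R_polyurethane foam = L/(kA) = 0.0221/(0.0238·3.77) = 0.2463 K/W
  R_plate glass = L/(kA) = 0.00135/(0.843·3.77) = 4.248×10^-4 K/W
ΣR = 0.02248 + 1.281×10^-4 + 0.2463 + 4.248×10^-4 = 0.2693 K/W
Q = ΔT/ΣR = (20.5 °C − 2.19 °C)/0.2693 = 67.99 W
From the inner boundary to the borosilicate glass/polyurethane foam interface, ΣR_partial = 0.02261 K/W.
T_interface = T_in − Q·ΣR_partial = 20.5 °C − (67.99)(0.02261) = 19.0 °C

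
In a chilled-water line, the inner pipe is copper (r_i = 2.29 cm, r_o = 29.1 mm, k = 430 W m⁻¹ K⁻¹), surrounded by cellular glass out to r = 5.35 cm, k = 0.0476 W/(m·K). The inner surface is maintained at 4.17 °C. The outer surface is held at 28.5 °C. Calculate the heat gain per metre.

Treat each layer as a resistance in series:
  R'_copper = ln(0.0291/0.0229)/(2πk) = 0.2396/(2π·430) = 8.868×10^-5 m·K/W
  R'_cellular glass = ln(0.0535/0.0291)/(2πk) = 0.6089/(2π·0.0476) = 2.036 m·K/W
ΣR = 8.868×10^-5 + 2.036 = 2.036 m·K/W
Q' = ΔT/ΣR = (4.17 °C − 28.5 °C)/2.036 = -11.9 W/m
(Negative Q' ⇒ heat flows inward; heat gain = 11.9 W/m.)

Q' = 11.9 W/m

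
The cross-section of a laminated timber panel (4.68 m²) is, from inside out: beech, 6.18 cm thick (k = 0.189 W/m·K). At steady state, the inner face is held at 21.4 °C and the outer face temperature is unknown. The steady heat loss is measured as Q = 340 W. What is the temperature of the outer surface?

T_out = -2.36 °C

Sum the resistances:
  R_beech = L/(kA) = 0.0618/(0.189·4.68) = 0.06987 K/W
ΣR = 0.06987 K/W
ΔT = Q·ΣR = 340 × 0.06987 = 23.76 K
Heat flows outward, so T_out = T_in − ΔT = 21.4 − 23.76 = -2.36 °C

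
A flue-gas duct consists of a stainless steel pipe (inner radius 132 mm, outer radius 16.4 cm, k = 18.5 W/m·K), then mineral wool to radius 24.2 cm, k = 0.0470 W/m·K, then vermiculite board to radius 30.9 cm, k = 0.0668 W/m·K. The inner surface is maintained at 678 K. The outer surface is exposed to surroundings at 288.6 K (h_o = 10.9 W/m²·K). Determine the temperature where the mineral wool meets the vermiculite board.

Series thermal resistances, inner to outer:
  R'_stainless steel = ln(0.164/0.132)/(2πk) = 0.2171/(2π·18.5) = 0.001867 m·K/W
  R'_mineral wool = ln(0.242/0.164)/(2πk) = 0.3891/(2π·0.0470) = 1.318 m·K/W
  R'_vermiculite board = ln(0.309/0.242)/(2πk) = 0.2444/(2π·0.0668) = 0.5823 m·K/W
  R'_conv,out = 1/(2πr h) = 1/(2π·0.309·10.9) = 0.04725 m·K/W
ΣR = 0.001867 + 1.318 + 0.5823 + 0.04725 = 1.949 m·K/W
Q' = ΔT/ΣR = (678 K − 288.6 K)/1.949 = 199.8 W/m
From the inner boundary to the mineral wool/vermiculite board interface, ΣR_partial = 1.320 m·K/W.
T_interface = T_in − Q'·ΣR_partial = 678 K − (199.8)(1.320) = 414 K

T = 414 K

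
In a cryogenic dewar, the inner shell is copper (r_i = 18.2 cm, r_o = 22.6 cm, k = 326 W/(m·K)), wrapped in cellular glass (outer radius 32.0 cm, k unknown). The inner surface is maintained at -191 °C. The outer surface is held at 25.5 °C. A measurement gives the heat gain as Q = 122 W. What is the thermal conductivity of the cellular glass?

k = 0.0583 W/m·K

ΣR = ΔT/Q = |-191 − 25.5|/122 = 1.775 K/W
Known resistances:
  R_copper = (1/0.182 − 1/0.226)/(4πk) = 1.070/(4π·326) = 2.611×10^-4 K/W
R_cellular glass = ΣR − ΣR_known = 1.775 − 2.611×10^-4 = 1.775 K/W
(1/r₁−1/r₂)/(4πk) = 1.775 ⇒ k = 1.300/(4π·1.775) = 0.0583 W/m·K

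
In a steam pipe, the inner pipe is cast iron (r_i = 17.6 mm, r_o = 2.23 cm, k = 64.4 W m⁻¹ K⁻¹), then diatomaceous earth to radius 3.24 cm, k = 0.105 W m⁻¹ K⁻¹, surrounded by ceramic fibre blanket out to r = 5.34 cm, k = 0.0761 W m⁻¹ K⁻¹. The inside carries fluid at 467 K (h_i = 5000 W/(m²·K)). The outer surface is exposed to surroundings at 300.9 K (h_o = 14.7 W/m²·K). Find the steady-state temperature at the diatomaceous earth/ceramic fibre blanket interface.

T = 415 K

Treat each layer as a resistance in series:
  R'_conv,in = 1/(2πr h) = 1/(2π·0.0176·5000) = 0.001809 m·K/W
  R'_cast iron = ln(0.0223/0.0176)/(2πk) = 0.2367/(2π·64.4) = 5.849×10^-4 m·K/W
  R'_diatomaceous earth = ln(0.0324/0.0223)/(2πk) = 0.3736/(2π·0.105) = 0.5662 m·K/W
  R'_ceramic fibre blanket = ln(0.0534/0.0324)/(2πk) = 0.4997/(2π·0.0761) = 1.045 m·K/W
  R'_conv,out = 1/(2πr h) = 1/(2π·0.0534·14.7) = 0.2028 m·K/W
ΣR = 0.001809 + 5.849×10^-4 + 0.5662 + 1.045 + 0.2028 = 1.816 m·K/W
Q' = ΔT/ΣR = (467 K − 300.9 K)/1.816 = 91.46 W/m
From the inner boundary to the diatomaceous earth/ceramic fibre blanket interface, ΣR_partial = 0.5686 m·K/W.
T_interface = T_in − Q'·ΣR_partial = 467 K − (91.46)(0.5686) = 415 K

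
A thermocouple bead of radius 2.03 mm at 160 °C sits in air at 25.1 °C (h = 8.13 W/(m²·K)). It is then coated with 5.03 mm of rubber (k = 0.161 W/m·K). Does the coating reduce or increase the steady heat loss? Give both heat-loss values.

Critical radius for a sphere: r_cr = 2k/h = 0.0396 m = 3.96 cm.
Outer radius after coating: r₂ = 0.00203 + 0.00503 = 0.00706 m.
Since r₁ < r_cr and r₂ ≤ r_cr, the coating moves toward the maximum at r_cr — heat loss rises.
Bare: R = 1/(4πr₁²h) = 2375 K/W; Q = 134.9/2375 = 0.0568 W.
Coated: R = R_cond + R_conv = 369.8 K/W; Q = 134.9/369.8 = 0.365 W.

increases: 0.0568 → 0.365 W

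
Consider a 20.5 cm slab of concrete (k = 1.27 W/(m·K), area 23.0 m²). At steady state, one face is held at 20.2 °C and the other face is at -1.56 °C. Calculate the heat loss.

Q = 3100 W

Q = kA·ΔT/L = 1.27 × 23.0 × |20.2 °C − -1.56 °C| / 0.205 = 3100 W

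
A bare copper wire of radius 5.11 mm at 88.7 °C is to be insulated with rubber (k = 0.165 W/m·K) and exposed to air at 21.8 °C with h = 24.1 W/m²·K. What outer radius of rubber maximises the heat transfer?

r_cr = 0.685 cm

For a cylinder, r_cr = k_ins/h = 0.165/24.1 = 0.00685 m = 0.685 cm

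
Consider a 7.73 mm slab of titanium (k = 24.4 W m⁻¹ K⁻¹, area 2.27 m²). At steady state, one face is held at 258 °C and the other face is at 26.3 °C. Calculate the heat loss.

Q = 1.66×10^6 W

Q = kA·ΔT/L = 24.4 × 2.27 × |258 °C − 26.3 °C| / 0.00773 = 1.66×10^6 W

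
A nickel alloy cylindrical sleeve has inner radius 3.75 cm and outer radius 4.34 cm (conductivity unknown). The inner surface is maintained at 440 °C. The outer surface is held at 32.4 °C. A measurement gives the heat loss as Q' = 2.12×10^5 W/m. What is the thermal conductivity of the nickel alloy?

k = 12.1 W/m·K

ΣR = ΔT/Q' = |440 − 32.4|/2.12×10^5 = 0.001923 m·K/W
ln(r₂/r₁)/(2πk) = 0.001923 ⇒ k = 0.1461/(2π·0.001923) = 12.1 W/m·K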